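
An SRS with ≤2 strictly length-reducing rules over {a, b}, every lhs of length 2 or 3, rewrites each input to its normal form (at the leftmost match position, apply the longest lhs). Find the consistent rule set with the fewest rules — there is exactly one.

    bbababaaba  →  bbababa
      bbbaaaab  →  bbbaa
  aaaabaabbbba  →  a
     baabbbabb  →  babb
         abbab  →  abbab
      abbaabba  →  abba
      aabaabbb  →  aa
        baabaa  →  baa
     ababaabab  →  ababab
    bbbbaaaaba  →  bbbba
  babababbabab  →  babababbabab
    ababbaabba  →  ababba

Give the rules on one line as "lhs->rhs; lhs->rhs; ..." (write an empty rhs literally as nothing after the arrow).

aaa->a; aab->aa

  | bbababaaba => bbababaaa => bbababa
  | bbbaaaab => bbbaab => bbbaa
  | aaaabaabbbba => aabaabbbba => aaaabbbba => aabbbba => aabbba => aabba => aaba => aaa => a
  | baabbbabb => baabbabb => baababb => baaabb => babb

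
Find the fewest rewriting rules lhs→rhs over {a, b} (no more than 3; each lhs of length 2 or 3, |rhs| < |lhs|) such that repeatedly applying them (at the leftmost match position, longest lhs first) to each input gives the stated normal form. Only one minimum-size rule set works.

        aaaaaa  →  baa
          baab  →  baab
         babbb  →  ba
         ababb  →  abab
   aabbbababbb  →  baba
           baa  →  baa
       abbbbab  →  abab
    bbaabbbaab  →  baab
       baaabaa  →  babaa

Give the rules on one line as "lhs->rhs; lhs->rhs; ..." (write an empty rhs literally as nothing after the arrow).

aaa->ba; bb->b; bbb->

  | aaaaaa => baaaa => bbaa => baa
  | baab
  | babbb => ba
  | ababb => abab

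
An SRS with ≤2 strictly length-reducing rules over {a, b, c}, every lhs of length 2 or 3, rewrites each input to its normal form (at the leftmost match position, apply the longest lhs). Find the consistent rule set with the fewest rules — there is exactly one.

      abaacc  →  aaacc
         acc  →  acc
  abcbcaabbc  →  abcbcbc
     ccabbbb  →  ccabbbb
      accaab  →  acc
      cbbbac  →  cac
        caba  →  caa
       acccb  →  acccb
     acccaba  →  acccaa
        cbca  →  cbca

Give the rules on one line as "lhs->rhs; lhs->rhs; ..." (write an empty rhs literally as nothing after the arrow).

  | abaacc => aaacc
  | acc
  | abcbcaabbc => abcbcbc
  | ccabbbb

aab->; ba->a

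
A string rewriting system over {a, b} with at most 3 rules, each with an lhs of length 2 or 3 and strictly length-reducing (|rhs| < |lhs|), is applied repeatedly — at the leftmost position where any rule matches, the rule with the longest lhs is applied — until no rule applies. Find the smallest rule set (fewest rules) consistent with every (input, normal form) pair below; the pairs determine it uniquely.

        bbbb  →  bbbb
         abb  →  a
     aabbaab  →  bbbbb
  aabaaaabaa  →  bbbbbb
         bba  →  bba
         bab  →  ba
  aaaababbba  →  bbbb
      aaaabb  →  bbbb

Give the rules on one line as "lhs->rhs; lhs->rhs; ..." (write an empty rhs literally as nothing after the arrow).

  | bbbb
  | abb => ab => a
  | aabbaab => bbbaab => bbbbb
  | aabaaaabaa => bbaaaabaa => bbbaabaa => bbbbbaa => bbbbbb

aa->b; ab->a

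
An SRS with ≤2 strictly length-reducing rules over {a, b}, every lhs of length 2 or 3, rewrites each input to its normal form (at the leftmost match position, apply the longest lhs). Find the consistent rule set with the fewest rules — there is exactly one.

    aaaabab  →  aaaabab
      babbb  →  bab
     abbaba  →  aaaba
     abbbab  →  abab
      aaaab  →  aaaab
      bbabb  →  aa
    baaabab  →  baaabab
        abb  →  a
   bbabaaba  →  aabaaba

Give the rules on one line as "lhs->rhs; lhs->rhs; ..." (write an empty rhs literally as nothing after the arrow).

  | aaaabab
  | babbb => bab
  | abbaba => aaaba
  | abbbab => abab

bb->; bba->aa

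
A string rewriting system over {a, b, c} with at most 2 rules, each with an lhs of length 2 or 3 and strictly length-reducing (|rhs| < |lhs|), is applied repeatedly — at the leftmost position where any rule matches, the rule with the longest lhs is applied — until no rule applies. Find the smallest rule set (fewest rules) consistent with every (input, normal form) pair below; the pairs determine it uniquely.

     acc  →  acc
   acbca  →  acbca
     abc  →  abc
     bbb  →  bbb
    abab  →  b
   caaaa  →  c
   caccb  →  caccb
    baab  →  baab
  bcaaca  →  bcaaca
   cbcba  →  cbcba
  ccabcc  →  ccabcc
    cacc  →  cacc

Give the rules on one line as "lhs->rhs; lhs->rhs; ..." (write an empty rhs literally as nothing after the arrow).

aaa->ab; aba->

  | acc
  | acbca
  | abc
  | bbb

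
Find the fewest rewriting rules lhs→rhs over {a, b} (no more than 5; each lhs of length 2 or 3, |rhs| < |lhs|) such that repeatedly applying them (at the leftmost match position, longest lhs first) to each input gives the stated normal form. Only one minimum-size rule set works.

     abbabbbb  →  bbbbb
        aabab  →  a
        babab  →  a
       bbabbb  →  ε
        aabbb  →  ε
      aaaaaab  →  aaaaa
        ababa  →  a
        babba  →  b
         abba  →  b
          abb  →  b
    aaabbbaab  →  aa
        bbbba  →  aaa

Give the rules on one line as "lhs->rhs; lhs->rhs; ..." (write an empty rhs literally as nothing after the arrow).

ab->; abb->ba; ba->b; bba->aa

  | abbabbbb => baabbbb => babbbb => bbbbb
  | aabab => aab => a
  | babab => bbab => aab => a
  | bbabbb => aabbb => abab => ab => ε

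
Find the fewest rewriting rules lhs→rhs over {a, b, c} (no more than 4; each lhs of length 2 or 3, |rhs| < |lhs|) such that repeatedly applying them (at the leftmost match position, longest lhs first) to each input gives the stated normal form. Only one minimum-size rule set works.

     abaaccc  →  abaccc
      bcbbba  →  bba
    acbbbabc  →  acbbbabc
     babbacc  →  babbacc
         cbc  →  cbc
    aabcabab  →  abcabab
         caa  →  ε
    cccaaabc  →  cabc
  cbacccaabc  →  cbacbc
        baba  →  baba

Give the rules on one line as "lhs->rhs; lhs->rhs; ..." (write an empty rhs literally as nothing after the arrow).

aa->a; bcb->; caa->; cca->c

  | abaaccc => abaccc
  | bcbbba => bba
  | acbbbabc
  | babbacc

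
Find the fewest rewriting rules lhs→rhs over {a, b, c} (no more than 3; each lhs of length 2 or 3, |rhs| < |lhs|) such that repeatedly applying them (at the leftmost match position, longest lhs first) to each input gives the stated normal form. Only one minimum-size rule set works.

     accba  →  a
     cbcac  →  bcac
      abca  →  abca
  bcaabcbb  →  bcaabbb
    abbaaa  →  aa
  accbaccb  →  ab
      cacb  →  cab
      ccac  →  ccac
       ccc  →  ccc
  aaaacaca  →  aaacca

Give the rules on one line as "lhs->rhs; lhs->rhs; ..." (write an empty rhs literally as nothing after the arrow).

  | accba => acba => aba => a
  | cbcac => bcac
  | abca
  | bcaabcbb => bcaabbb

aca->c; ba->; cb->b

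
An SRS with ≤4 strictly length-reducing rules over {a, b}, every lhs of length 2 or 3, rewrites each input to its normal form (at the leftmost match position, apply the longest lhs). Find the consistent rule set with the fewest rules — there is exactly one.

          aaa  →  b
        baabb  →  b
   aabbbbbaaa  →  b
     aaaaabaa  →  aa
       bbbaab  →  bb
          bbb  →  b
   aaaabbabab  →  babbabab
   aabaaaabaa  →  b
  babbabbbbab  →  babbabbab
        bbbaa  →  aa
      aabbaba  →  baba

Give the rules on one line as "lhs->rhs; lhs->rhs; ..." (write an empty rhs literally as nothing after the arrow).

  | aaa => b
  | baabb => aabb => bbb => b
  | aabbbbbaaa => bbbbbbaaa => bbbbaaa => bbaaa => baaa => aaa => b
  | aaaaabaa => baabaa => aabaa => bbaa => baa => aa

aaa->b; aab->bb; baa->aa; bbb->b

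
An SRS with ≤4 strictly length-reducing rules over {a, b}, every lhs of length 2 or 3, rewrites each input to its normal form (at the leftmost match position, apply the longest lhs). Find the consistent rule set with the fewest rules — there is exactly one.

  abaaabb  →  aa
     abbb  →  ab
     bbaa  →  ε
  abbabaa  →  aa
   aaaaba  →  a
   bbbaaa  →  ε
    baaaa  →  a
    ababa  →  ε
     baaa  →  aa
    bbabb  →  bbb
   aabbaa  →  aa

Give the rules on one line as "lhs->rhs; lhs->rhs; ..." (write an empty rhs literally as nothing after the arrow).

aaa->a; aba->; abb->a; ba->

  | abaaabb => aabb => aa
  | abbb => ab
  | bbaa => ba => ε
  | abbabaa => aabaa => aa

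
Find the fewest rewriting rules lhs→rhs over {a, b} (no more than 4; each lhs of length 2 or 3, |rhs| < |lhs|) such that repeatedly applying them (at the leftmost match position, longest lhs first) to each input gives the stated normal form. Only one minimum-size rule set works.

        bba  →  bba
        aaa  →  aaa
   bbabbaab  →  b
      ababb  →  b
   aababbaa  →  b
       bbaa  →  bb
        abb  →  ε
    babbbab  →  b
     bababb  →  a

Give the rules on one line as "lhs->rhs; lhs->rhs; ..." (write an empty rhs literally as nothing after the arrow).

ab->b; abb->; baa->b; bab->a

  | bba
  | aaa
  | bbabbaab => babaab => aaab => aab => ab => b
  | ababb => babb => ab => b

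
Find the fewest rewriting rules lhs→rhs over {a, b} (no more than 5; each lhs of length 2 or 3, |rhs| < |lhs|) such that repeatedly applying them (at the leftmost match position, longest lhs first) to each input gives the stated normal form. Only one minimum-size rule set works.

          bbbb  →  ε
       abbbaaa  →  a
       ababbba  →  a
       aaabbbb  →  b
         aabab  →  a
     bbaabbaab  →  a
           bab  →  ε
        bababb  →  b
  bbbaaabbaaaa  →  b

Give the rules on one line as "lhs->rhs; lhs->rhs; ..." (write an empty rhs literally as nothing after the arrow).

  | bbbb => bb => ε
  | abbbaaa => bbaaa => aaa => a
  | ababbba => abbba => bba => a
  | aaabbbb => abbbb => bbb => b

aaa->a; ab->; ba->b; bb->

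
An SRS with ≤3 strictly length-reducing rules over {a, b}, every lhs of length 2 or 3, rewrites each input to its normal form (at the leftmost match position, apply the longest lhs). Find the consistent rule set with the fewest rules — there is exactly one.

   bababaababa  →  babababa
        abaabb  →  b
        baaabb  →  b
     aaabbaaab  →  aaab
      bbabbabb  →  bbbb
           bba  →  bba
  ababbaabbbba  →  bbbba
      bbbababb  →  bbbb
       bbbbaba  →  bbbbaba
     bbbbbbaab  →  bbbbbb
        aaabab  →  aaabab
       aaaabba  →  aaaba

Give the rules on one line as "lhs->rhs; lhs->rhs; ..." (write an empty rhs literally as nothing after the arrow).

  | bababaababa => babababa
  | abaabb => abb => b
  | baaabb => abb => b
  | aaabbaaab => aabaaab => aaab

abb->b; baa->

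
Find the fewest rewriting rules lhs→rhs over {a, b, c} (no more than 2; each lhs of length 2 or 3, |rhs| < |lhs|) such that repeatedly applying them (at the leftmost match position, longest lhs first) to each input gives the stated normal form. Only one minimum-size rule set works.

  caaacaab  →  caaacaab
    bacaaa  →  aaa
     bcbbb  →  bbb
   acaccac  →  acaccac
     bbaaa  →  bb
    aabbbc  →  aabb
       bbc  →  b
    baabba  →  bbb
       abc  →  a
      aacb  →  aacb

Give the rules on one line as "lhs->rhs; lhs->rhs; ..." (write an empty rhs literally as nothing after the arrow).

ba->b; bc->

  | caaacaab
  | bacaaa => bcaaa => aaa
  | bcbbb => bbb
  | acaccac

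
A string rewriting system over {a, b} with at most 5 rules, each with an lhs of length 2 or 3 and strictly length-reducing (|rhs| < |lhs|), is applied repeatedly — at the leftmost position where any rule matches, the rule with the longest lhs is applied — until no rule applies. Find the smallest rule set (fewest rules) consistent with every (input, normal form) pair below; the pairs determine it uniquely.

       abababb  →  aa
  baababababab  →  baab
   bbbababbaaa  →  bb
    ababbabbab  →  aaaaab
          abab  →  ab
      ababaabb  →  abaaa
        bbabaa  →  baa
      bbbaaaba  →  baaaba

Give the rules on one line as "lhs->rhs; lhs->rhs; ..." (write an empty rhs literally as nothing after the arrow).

  | abababb => ababb => abb => aa
  | baababababab => baabababab => baababab => baabab => baab
  | bbbababbaaa => bababbaaa => babbaaa => bbaaa => bbaa => bba => bb
  | ababbabbab => abbabbab => aaabbab => aaaaab

abb->aa; bab->b; bba->bb; bbb->b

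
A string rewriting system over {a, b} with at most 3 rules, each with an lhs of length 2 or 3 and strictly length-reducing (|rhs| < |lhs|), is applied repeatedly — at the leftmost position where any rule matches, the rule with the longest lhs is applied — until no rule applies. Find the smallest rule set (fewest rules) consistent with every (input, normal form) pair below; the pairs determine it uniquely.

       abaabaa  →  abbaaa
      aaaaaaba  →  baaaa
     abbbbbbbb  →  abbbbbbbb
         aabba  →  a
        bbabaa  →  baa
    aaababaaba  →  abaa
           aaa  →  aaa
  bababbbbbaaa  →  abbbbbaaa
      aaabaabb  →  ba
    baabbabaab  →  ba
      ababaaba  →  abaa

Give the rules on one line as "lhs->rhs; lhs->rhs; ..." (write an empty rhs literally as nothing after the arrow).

aab->ba; bab->

  | abaabaa => abbaaa
  | aaaaaaba => aaaabaa => aabaaa => baaaa
  | abbbbbbbb
  | aabba => baba => a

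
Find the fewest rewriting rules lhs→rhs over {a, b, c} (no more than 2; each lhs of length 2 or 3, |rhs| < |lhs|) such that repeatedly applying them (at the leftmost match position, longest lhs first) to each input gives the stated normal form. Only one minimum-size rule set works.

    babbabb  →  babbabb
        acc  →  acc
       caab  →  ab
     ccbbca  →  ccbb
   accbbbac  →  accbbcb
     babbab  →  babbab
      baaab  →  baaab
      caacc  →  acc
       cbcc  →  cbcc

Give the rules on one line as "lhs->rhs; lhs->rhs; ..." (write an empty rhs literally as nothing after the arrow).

  | babbabb
  | acc
  | caab => ab
  | ccbbca => ccbb

bac->cb; ca->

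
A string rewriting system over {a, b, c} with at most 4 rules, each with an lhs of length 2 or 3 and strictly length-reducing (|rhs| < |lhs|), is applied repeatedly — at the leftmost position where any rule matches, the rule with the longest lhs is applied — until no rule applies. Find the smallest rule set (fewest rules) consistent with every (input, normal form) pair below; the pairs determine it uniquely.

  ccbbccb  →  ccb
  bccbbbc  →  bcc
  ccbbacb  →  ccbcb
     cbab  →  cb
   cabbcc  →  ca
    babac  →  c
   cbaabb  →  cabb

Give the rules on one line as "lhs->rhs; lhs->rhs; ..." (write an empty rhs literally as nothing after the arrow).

  | ccbbccb => ccacb => ccb
  | bccbbbc => bccba => bcc
  | ccbbacb => ccbcb
  | cbab => cb

ac->; ba->; bbc->a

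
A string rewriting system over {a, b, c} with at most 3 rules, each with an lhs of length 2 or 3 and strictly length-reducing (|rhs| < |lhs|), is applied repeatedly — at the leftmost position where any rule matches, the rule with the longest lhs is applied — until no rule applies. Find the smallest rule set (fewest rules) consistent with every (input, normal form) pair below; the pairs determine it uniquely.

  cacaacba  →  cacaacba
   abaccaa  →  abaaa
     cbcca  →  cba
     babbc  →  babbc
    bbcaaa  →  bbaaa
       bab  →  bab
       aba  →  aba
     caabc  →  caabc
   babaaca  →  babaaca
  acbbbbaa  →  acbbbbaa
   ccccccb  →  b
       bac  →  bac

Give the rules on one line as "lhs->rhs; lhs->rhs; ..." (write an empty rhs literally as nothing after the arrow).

  | cacaacba
  | abaccaa => abaaa
  | cbcca => cba
  | babbc

bca->ba; cc->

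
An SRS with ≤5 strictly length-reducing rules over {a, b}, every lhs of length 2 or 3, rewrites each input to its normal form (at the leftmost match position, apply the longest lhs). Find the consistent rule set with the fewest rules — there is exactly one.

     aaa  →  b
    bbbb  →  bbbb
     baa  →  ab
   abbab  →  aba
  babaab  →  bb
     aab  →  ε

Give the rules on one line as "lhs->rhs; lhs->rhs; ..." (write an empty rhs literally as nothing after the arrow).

aaa->b; aab->; baa->ab; bab->a

  | aaa => b
  | bbbb
  | baa => ab
  | abbab => aba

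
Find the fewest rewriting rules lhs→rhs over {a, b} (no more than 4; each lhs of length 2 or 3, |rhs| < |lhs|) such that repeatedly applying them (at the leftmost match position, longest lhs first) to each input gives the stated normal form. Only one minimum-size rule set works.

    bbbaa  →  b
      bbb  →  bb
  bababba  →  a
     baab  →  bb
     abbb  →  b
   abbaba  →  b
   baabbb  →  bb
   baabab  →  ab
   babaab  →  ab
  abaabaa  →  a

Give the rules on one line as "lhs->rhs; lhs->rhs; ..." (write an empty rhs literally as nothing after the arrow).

aa->b; abb->; ba->a; bbb->bb

  | bbbaa => bbaa => baa => aa => b
  | bbb => bb
  | bababba => ababba => aabba => bbba => bba => ba => a
  | baab => aab => bb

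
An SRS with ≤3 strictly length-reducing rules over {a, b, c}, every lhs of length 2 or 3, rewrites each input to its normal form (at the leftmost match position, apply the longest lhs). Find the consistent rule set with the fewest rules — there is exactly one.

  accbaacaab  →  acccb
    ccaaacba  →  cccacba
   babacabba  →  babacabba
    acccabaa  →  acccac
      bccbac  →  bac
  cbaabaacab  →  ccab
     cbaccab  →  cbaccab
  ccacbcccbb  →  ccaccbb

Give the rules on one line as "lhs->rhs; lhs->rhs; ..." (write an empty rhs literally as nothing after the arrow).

aa->c; bc->c; bcc->

  | accbaacaab => accbccaab => accaab => acccb
  | ccaaacba => cccacba
  | babacabba
  | acccabaa => acccabc => acccac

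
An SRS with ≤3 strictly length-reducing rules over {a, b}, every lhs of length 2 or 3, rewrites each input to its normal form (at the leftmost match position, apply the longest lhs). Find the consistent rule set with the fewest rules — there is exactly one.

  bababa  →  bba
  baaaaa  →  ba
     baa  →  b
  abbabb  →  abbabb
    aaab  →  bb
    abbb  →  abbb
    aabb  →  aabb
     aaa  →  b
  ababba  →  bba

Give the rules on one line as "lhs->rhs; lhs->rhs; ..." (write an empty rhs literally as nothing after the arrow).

  | bababa => bba
  | baaaaa => baaa => ba
  | baa => b
  | abbabb

aaa->b; aba->; baa->b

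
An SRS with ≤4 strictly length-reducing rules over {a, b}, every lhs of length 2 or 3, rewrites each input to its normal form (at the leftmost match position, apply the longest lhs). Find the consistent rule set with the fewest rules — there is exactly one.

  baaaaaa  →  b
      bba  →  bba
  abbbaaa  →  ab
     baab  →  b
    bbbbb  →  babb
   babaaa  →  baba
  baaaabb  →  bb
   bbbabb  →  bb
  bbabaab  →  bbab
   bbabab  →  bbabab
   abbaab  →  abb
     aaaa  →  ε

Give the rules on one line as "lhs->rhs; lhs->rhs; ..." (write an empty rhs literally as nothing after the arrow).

aa->; aab->; bbb->ba

  | baaaaaa => baaaa => baa => b
  | bba
  | abbbaaa => abaaaa => abaa => ab
  | baab => b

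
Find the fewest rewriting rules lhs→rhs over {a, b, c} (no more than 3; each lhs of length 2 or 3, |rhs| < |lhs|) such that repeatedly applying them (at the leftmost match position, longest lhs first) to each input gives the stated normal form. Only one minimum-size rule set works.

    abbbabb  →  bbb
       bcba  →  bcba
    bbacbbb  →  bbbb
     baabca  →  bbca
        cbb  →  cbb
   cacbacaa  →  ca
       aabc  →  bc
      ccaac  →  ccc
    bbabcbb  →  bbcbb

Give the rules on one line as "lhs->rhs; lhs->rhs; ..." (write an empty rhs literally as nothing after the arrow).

  | abbbabb => bbabb => bbb
  | bcba
  | bbacbbb => bbabbb => bbbb
  | baabca => bbca

aa->; ab->; ac->a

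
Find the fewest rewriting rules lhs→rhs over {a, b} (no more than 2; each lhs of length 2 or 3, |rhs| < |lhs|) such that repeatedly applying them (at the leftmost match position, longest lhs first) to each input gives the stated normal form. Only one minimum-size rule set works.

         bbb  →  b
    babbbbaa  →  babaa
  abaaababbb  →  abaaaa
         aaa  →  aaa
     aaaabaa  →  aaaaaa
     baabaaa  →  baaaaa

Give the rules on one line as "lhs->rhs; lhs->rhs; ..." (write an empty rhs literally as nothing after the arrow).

aab->aa; bb->b

  | bbb => bb => b
  | babbbbaa => babbbaa => babbaa => babaa
  | abaaababbb => abaaaabbb => abaaaabb => abaaaab => abaaaa
  | aaa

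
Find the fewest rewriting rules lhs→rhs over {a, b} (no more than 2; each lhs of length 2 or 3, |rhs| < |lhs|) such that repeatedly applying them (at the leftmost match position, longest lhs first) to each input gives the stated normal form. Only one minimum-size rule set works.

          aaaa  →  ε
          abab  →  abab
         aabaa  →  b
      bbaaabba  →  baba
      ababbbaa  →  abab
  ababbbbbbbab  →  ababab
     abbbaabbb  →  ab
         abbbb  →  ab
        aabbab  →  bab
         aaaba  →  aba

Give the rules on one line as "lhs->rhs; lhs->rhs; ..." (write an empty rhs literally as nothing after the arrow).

aa->; bb->b

  | aaaa => aa => ε
  | abab
  | aabaa => baa => b
  | bbaaabba => baaabba => babba => baba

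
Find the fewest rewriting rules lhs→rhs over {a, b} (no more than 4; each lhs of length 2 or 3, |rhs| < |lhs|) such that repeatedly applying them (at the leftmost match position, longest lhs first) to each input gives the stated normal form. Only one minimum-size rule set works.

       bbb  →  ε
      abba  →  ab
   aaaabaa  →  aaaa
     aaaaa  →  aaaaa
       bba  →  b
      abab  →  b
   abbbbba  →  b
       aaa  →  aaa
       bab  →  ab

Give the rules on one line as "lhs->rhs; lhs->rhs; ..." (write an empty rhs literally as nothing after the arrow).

  | bbb => ba => ε
  | abba => ab
  | aaaabaa => aaaa
  | aaaaa

aba->; ba->; bab->ab; bbb->ba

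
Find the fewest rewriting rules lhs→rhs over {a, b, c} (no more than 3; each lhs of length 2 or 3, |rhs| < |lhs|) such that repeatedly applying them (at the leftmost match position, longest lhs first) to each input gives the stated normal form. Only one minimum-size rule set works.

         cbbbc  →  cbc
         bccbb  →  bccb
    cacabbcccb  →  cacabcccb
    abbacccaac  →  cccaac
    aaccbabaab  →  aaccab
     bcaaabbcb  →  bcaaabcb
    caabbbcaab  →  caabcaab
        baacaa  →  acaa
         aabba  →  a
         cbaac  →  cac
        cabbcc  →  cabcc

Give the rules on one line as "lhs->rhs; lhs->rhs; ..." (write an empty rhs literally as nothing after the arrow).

  | cbbbc => cbbc => cbc
  | bccbb => bccb
  | cacabbcccb => cacabcccb
  | abbacccaac => abacccaac => cccaac

aba->; ba->; bb->b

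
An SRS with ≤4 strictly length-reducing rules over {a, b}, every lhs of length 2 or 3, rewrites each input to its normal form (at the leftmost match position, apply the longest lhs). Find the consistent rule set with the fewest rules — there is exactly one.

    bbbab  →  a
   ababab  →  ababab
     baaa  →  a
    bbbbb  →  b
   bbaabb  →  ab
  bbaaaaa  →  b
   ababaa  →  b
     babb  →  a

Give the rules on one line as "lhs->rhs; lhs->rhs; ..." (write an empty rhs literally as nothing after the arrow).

aa->b; aaa->bb; bb->a; bbb->a

  | bbbab => aab => bb => a
  | ababab
  | baaa => bbb => a
  | bbbbb => abb => aa => b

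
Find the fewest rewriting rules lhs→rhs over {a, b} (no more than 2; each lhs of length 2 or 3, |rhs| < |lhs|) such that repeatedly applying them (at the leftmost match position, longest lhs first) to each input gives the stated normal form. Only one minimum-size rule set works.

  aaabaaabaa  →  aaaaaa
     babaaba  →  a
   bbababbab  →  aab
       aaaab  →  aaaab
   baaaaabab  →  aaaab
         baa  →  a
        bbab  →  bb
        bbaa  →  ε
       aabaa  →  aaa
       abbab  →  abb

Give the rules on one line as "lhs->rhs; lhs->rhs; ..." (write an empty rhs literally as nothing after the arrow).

ba->; bbb->a

  | aaabaaabaa => aaaaabaa => aaaaaa
  | babaaba => baaba => aba => a
  | bbababbab => bbabbab => bbbab => aab
  | aaaab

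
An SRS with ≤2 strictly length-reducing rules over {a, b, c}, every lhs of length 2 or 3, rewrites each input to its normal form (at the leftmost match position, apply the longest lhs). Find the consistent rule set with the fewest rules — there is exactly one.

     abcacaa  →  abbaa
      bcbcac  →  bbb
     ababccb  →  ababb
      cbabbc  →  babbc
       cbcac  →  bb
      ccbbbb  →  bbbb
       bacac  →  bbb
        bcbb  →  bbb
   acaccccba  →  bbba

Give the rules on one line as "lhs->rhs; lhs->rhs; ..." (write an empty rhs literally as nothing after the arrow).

  | abcacaa => abcbaa => abbaa
  | bcbcac => bbcac => bbcb => bbb
  | ababccb => ababcb => ababb
  | cbabbc => babbc

ac->b; cb->b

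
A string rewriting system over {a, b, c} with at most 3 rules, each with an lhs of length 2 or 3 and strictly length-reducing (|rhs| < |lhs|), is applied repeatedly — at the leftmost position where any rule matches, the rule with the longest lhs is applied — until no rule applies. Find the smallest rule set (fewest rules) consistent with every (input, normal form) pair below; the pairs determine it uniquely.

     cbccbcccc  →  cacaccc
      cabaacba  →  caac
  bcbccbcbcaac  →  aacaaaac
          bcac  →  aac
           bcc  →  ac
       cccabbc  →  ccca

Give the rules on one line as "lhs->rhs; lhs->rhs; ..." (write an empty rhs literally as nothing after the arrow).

ba->; bc->a

  | cbccbcccc => cacbcccc => cacaccc
  | cabaacba => caacba => caac
  | bcbccbcbcaac => abccbcbcaac => aacbcbcaac => aacabcaac => aacaaaac
  | bcac => aac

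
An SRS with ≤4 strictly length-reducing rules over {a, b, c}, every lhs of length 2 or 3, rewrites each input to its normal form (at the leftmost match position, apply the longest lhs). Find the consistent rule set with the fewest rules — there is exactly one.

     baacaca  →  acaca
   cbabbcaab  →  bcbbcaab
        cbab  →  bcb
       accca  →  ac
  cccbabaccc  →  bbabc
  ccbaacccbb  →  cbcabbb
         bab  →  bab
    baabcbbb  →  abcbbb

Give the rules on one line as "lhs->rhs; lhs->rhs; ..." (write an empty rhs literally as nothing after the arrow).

  | baacaca => acaca
  | cbabbcaab => bcbbcaab
  | cbab => bcb
  | accca => aba => ac

aba->ac; baa->a; cba->bc; ccc->b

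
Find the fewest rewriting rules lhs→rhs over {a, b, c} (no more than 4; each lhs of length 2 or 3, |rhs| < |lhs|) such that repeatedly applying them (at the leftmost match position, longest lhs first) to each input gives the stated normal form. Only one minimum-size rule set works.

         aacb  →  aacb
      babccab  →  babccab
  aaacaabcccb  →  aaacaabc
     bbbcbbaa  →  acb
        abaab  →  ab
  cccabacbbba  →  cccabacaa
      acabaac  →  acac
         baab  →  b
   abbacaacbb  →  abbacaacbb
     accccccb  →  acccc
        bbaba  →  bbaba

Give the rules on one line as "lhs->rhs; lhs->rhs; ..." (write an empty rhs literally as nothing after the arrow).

  | aacb
  | babccab
  | aaacaabcccb => aaacaabc
  | bbbcbbaa => acbbaa => acb

baa->; bbb->a; ccb->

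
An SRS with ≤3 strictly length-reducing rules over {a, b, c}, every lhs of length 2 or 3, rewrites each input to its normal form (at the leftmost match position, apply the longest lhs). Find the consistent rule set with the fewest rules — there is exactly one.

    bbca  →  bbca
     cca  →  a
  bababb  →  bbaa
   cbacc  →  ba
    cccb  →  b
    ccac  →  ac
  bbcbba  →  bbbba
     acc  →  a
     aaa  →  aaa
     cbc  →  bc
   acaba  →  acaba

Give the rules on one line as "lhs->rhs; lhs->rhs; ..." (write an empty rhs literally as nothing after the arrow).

abb->ba; cb->b; cc->

  | bbca
  | cca => a
  | bababb => babba => bbaa
  | cbacc => bacc => ba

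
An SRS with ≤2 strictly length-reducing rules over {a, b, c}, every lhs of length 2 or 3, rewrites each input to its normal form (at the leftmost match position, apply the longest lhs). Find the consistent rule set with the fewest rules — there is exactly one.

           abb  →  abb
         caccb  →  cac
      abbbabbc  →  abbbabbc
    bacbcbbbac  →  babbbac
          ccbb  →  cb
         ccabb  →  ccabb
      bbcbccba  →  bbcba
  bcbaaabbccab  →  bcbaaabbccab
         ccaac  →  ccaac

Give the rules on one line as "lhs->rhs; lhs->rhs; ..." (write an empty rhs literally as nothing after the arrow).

cbc->; ccb->c

  | abb
  | caccb => cac
  | abbbabbc
  | bacbcbbbac => babbbac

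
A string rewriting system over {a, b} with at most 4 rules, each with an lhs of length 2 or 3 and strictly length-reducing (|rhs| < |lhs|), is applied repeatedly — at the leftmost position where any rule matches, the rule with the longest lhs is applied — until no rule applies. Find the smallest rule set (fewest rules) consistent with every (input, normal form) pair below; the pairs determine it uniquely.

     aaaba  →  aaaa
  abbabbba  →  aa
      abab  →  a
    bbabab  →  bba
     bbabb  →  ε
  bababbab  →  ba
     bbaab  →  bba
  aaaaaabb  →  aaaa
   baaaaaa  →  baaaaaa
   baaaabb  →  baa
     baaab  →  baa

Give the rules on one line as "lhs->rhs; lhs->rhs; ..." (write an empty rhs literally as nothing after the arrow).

  | aaaba => aaaa
  | abbabbba => babbba => bbba => aba => aa
  | abab => aab => a
  | bbabab => bbaab => bba

ab->; aba->aa; bbb->ab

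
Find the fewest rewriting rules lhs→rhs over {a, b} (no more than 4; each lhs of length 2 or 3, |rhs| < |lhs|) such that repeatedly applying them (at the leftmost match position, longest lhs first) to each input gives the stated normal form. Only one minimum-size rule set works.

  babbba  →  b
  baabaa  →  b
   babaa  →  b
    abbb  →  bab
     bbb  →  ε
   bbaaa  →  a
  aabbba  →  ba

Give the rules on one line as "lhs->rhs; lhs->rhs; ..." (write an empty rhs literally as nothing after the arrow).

aa->b; abb->ba; bb->a; bbb->

  | babbba => bbaba => aaba => bba => aa => b
  | baabaa => bbbaa => aa => b
  | babaa => babb => bba => aa => b
  | abbb => bab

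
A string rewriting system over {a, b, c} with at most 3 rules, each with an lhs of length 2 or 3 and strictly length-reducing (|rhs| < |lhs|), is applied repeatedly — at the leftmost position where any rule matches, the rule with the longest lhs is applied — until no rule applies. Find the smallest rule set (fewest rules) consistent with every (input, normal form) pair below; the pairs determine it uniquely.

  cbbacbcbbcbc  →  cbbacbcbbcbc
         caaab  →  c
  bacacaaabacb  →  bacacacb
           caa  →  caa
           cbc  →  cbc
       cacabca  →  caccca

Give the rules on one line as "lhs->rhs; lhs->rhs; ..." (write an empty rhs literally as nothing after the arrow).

  | cbbacbcbbcbc
  | caaab => caac => c
  | bacacaaabacb => bacacaacacb => bacacacb
  | caa

aac->; ab->c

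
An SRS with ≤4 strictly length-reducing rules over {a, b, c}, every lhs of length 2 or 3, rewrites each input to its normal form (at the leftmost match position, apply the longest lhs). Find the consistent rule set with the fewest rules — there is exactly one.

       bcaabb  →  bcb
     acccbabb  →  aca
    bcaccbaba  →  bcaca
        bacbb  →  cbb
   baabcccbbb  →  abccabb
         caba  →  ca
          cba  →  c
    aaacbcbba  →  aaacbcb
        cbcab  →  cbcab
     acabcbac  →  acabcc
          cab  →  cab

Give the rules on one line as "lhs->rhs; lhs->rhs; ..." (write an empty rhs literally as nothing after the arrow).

  | bcaabb => bcb
  | acccbabb => accaabb => accb => aca
  | bcaccbaba => bcacaaba => bcaca
  | bacbb => cbb

aab->; ba->; ccb->ca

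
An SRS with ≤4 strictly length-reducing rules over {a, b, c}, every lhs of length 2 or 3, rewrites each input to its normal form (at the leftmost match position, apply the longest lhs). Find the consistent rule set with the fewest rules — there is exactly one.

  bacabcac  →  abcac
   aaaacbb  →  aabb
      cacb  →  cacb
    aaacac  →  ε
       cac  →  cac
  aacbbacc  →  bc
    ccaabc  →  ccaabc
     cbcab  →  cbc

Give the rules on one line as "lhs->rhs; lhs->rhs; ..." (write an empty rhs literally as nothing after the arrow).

  | bacabcac => abcac
  | aaaacbb => aabb
  | cacb
  | aaacac => aac => ε

aac->; bac->; cab->c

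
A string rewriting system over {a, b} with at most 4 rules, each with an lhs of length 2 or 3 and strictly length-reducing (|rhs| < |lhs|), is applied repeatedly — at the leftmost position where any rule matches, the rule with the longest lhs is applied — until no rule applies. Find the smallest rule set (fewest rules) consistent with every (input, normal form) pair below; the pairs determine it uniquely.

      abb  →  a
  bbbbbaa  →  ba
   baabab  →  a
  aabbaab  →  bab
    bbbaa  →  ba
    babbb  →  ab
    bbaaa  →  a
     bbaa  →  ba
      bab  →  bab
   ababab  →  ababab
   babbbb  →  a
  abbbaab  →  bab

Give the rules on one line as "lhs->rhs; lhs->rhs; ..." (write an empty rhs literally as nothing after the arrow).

aa->b; abb->bb; bb->a; bbb->a

  | abb => bb => a
  | bbbbbaa => abbaa => bbaa => aaa => ba
  | baabab => bbbab => aab => bb => a
  | aabbaab => bbbaab => aaab => bab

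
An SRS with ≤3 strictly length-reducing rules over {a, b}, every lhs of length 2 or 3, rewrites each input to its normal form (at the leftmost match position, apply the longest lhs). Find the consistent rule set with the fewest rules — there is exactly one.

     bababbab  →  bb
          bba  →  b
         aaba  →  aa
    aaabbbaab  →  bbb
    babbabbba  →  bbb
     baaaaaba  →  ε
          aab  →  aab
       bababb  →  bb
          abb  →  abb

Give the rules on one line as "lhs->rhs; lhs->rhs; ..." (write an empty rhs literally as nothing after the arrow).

  | bababbab => babbab => bbab => bb
  | bba => b
  | aaba => aa
  | aaabbbaab => bbbbaab => bbbab => bbb

aaa->b; ba->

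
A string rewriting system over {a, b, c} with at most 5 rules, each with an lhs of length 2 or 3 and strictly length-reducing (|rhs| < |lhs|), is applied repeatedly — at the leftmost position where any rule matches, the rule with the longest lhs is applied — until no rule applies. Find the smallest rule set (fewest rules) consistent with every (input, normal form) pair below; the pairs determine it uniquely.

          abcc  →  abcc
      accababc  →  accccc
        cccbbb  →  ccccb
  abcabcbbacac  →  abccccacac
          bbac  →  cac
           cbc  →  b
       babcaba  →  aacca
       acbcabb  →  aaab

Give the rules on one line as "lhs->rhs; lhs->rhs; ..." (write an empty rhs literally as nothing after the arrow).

  | abcc
  | accababc => acccabc => accccc
  | cccbbb => ccccb
  | abcabcbbacac => abcccbbacac => abccccacac

bab->aa; bb->c; cab->cc; cbc->b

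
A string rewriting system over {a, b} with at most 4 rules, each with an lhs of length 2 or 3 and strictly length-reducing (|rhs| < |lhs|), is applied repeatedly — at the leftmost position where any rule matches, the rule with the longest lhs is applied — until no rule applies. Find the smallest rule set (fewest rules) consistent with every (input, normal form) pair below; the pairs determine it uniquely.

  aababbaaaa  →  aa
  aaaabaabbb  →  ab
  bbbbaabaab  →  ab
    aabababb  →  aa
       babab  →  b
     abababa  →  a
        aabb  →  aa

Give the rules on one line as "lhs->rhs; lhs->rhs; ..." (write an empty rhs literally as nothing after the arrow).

  | aababbaaaa => aabbaaaa => aaaaaa => aaaa => aa
  | aaaabaabbb => aabaabbb => aaabbb => abbb => ab
  | bbbbaabaab => bbaabaab => aabaab => aaab => ab
  | aabababb => aababb => aabb => aa

aaa->a; ba->; bb->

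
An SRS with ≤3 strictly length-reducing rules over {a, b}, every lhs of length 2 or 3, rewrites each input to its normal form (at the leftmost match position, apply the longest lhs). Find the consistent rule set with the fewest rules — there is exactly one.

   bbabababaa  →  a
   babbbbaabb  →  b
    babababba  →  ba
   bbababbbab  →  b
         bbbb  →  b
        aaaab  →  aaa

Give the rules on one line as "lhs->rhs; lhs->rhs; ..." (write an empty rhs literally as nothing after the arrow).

ab->; baa->a; bb->b

  | bbabababaa => babababaa => bababaa => babaa => baa => a
  | babbbbaabb => bbbbaabb => bbbaabb => bbaabb => baabb => abb => b
  | babababba => bababba => babba => bba => ba
  | bbababbbab => bababbbab => babbbab => bbbab => bbab => bab => b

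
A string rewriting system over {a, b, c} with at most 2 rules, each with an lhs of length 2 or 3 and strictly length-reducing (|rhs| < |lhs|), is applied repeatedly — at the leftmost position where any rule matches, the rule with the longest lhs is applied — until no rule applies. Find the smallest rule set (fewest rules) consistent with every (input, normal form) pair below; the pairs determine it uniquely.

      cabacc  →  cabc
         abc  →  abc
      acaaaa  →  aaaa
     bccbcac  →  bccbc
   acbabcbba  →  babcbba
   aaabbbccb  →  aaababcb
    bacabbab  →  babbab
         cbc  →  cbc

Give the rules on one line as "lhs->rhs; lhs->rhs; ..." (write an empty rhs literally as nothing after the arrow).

  | cabacc => cabc
  | abc
  | acaaaa => aaaa
  | bccbcac => bccbc

ac->; bbc->ab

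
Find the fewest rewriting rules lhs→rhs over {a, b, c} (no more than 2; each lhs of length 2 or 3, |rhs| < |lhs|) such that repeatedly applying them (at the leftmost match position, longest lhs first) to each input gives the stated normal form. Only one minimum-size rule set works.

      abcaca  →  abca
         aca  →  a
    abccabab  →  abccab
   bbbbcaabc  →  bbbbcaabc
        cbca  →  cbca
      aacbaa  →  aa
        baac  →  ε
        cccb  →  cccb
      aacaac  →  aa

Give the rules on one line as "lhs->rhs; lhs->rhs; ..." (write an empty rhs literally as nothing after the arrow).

ac->; ba->

  | abcaca => abca
  | aca => a
  | abccabab => abccab
  | bbbbcaabc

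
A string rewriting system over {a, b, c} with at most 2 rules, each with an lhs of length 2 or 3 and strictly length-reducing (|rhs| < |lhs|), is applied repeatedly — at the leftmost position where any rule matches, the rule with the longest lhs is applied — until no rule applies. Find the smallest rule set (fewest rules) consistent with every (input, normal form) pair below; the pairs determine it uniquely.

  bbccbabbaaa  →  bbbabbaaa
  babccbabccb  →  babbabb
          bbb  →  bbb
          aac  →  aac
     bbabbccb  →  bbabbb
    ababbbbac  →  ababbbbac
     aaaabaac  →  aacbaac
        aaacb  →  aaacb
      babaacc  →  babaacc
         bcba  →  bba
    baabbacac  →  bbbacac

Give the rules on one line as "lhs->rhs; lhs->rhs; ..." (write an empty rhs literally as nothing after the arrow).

aab->cb; bc->b

  | bbccbabbaaa => bbcbabbaaa => bbbabbaaa
  | babccbabccb => babcbabccb => babbabccb => babbabcb => babbabb
  | bbb
  | aac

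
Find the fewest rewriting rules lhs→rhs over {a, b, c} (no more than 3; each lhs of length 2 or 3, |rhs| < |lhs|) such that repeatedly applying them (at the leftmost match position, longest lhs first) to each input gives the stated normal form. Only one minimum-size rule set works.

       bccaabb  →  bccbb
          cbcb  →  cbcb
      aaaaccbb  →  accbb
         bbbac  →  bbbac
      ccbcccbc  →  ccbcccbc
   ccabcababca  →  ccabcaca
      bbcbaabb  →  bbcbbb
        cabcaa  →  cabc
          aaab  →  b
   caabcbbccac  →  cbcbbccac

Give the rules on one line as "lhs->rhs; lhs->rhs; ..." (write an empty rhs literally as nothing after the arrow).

aa->; aaa->; bab->

  | bccaabb => bccbb
  | cbcb
  | aaaaccbb => accbb
  | bbbac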